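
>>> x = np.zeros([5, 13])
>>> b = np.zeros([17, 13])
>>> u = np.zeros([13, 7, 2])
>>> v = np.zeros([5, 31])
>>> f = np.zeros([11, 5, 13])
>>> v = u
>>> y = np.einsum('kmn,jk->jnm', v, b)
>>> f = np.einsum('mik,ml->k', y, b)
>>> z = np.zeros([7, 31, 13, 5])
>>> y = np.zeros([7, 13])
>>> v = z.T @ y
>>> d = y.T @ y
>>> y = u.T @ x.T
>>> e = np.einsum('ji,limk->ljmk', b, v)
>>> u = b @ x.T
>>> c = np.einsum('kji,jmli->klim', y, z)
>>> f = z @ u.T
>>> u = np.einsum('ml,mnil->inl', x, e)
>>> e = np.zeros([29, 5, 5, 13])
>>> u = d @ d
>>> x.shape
(5, 13)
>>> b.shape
(17, 13)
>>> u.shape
(13, 13)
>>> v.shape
(5, 13, 31, 13)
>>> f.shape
(7, 31, 13, 17)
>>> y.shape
(2, 7, 5)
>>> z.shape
(7, 31, 13, 5)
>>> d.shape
(13, 13)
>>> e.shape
(29, 5, 5, 13)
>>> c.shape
(2, 13, 5, 31)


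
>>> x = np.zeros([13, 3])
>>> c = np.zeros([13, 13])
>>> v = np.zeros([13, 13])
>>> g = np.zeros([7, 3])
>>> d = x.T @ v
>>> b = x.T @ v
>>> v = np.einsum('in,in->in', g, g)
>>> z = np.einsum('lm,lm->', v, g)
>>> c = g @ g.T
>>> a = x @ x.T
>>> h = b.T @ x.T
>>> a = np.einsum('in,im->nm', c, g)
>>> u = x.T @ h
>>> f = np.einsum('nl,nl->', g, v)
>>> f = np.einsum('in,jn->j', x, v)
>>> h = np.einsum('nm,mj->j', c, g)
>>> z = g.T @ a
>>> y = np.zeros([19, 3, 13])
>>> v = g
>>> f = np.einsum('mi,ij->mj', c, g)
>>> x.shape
(13, 3)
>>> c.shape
(7, 7)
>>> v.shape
(7, 3)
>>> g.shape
(7, 3)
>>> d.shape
(3, 13)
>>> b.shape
(3, 13)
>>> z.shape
(3, 3)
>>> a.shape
(7, 3)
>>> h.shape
(3,)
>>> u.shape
(3, 13)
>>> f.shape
(7, 3)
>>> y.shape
(19, 3, 13)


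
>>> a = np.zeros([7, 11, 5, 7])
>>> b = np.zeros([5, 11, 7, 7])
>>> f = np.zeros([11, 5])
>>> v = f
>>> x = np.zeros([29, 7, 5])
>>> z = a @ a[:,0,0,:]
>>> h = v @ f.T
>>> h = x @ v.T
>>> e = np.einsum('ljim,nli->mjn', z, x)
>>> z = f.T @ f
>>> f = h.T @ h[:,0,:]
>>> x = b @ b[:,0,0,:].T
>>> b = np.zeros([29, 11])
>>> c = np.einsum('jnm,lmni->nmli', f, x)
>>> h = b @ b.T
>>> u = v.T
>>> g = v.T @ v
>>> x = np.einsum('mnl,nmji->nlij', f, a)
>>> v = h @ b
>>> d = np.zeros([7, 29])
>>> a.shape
(7, 11, 5, 7)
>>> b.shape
(29, 11)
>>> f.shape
(11, 7, 11)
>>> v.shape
(29, 11)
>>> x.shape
(7, 11, 7, 5)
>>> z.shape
(5, 5)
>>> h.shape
(29, 29)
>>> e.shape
(7, 11, 29)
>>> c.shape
(7, 11, 5, 5)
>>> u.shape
(5, 11)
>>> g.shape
(5, 5)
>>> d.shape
(7, 29)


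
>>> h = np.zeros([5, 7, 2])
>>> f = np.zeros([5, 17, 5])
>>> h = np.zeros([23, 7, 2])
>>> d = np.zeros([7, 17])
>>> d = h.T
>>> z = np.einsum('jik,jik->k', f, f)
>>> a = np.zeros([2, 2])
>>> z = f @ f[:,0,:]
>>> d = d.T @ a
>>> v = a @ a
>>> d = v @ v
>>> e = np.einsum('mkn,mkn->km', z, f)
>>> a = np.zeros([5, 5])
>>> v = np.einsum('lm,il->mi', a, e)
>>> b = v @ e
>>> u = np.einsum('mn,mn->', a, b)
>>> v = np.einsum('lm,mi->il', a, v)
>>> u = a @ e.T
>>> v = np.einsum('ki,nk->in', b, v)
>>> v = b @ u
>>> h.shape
(23, 7, 2)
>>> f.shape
(5, 17, 5)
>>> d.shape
(2, 2)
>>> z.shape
(5, 17, 5)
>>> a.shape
(5, 5)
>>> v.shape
(5, 17)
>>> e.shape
(17, 5)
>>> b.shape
(5, 5)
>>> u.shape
(5, 17)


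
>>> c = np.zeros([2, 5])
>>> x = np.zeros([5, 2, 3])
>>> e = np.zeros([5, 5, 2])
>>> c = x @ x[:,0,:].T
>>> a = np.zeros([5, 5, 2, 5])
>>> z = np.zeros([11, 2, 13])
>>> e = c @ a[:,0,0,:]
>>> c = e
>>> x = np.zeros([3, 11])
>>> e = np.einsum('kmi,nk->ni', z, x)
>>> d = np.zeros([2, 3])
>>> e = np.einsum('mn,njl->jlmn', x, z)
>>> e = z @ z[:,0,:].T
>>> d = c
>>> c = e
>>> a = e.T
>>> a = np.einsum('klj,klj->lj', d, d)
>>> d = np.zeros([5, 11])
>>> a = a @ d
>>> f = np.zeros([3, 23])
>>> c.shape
(11, 2, 11)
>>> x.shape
(3, 11)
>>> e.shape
(11, 2, 11)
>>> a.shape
(2, 11)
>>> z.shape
(11, 2, 13)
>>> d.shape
(5, 11)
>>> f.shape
(3, 23)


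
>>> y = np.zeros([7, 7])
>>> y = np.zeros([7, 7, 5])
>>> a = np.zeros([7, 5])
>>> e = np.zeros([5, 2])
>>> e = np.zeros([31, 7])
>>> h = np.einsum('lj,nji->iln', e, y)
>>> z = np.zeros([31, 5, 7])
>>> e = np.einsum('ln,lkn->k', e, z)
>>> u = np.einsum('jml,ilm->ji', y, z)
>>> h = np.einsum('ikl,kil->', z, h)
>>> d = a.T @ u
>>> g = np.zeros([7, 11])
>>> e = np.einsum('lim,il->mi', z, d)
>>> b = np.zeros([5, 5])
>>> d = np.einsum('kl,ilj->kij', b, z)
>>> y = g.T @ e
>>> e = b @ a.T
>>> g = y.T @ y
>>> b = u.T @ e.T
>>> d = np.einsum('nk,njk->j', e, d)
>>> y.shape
(11, 5)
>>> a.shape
(7, 5)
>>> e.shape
(5, 7)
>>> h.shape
()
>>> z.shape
(31, 5, 7)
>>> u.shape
(7, 31)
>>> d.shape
(31,)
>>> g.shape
(5, 5)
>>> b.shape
(31, 5)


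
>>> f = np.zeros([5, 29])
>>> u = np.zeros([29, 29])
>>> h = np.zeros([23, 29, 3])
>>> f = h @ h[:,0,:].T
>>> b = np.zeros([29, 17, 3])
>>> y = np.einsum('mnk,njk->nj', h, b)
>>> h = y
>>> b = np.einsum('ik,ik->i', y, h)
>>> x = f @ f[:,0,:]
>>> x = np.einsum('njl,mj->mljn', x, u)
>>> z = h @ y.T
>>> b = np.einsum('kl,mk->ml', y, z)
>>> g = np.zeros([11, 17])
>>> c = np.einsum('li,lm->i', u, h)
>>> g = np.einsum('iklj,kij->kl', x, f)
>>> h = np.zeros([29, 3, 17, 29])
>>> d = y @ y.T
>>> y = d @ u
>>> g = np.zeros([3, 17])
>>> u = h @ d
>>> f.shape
(23, 29, 23)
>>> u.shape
(29, 3, 17, 29)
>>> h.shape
(29, 3, 17, 29)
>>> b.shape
(29, 17)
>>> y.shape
(29, 29)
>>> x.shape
(29, 23, 29, 23)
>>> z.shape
(29, 29)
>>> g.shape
(3, 17)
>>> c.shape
(29,)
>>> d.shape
(29, 29)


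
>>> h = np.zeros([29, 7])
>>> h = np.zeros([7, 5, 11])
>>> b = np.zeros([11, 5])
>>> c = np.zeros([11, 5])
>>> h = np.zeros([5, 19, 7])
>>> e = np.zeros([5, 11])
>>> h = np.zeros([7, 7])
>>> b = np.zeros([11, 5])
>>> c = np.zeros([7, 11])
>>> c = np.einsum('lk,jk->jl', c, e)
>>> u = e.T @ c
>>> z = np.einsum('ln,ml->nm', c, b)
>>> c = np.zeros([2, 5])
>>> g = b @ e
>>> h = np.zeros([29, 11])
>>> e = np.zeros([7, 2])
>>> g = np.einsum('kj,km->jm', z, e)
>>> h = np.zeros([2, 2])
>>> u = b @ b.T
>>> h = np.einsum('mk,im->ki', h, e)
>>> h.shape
(2, 7)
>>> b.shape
(11, 5)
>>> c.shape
(2, 5)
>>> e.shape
(7, 2)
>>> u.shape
(11, 11)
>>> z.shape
(7, 11)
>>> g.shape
(11, 2)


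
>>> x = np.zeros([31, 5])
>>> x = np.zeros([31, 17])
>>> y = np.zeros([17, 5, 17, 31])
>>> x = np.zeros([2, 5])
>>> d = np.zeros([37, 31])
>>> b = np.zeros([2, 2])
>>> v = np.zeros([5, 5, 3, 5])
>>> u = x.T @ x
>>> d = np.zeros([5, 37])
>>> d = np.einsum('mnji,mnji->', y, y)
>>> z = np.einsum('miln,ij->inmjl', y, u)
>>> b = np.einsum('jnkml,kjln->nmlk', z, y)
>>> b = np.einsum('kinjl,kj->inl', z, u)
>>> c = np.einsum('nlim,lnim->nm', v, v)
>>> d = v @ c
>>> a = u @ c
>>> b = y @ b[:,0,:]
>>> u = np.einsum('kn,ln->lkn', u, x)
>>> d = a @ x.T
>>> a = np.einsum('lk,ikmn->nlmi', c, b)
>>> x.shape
(2, 5)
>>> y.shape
(17, 5, 17, 31)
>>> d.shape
(5, 2)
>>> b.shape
(17, 5, 17, 17)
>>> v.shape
(5, 5, 3, 5)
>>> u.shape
(2, 5, 5)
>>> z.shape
(5, 31, 17, 5, 17)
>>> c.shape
(5, 5)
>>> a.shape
(17, 5, 17, 17)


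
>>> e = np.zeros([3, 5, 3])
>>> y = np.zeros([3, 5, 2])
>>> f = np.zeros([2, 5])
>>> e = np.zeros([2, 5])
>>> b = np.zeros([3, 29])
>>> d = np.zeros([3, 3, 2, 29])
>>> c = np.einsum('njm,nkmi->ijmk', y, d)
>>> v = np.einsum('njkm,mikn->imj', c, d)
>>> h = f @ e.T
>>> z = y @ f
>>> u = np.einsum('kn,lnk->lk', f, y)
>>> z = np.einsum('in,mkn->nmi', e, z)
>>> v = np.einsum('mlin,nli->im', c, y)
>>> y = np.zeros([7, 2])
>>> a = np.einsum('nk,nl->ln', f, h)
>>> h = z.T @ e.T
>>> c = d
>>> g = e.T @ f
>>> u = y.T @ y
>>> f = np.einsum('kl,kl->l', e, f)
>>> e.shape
(2, 5)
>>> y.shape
(7, 2)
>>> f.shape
(5,)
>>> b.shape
(3, 29)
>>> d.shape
(3, 3, 2, 29)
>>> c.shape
(3, 3, 2, 29)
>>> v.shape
(2, 29)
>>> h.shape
(2, 3, 2)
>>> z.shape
(5, 3, 2)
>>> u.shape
(2, 2)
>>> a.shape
(2, 2)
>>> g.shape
(5, 5)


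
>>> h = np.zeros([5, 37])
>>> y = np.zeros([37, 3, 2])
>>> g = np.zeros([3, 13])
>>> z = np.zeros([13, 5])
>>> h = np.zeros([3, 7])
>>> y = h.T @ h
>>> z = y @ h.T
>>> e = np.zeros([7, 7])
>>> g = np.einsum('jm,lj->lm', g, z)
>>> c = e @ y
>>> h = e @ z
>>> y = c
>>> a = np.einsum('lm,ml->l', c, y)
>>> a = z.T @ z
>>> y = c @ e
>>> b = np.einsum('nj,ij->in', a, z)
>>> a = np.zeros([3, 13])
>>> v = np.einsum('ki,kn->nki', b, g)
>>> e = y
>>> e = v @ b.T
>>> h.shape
(7, 3)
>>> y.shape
(7, 7)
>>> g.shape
(7, 13)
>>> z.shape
(7, 3)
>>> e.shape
(13, 7, 7)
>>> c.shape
(7, 7)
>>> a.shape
(3, 13)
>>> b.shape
(7, 3)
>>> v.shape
(13, 7, 3)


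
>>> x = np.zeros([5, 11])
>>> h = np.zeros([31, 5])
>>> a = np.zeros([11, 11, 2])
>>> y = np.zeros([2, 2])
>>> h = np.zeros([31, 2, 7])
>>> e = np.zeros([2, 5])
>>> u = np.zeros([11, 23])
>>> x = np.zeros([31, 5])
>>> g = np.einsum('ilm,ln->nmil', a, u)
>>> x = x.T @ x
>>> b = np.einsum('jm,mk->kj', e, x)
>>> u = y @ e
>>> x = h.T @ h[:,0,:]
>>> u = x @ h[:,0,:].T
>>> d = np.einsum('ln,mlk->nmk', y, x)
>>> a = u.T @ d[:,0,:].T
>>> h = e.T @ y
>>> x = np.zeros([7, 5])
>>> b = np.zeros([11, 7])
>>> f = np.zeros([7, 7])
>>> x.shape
(7, 5)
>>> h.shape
(5, 2)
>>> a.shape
(31, 2, 2)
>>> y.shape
(2, 2)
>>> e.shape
(2, 5)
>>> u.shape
(7, 2, 31)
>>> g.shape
(23, 2, 11, 11)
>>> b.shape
(11, 7)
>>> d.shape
(2, 7, 7)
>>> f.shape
(7, 7)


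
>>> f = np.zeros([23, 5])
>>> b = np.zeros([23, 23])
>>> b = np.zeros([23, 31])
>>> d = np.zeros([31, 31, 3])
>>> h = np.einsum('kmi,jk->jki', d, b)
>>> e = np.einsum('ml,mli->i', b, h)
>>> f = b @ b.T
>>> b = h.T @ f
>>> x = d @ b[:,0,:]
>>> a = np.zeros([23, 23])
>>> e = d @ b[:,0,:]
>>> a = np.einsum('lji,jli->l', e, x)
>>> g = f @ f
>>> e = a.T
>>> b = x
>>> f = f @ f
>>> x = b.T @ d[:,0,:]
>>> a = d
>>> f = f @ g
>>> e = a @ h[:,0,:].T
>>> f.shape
(23, 23)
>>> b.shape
(31, 31, 23)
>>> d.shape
(31, 31, 3)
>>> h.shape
(23, 31, 3)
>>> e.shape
(31, 31, 23)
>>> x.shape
(23, 31, 3)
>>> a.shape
(31, 31, 3)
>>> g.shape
(23, 23)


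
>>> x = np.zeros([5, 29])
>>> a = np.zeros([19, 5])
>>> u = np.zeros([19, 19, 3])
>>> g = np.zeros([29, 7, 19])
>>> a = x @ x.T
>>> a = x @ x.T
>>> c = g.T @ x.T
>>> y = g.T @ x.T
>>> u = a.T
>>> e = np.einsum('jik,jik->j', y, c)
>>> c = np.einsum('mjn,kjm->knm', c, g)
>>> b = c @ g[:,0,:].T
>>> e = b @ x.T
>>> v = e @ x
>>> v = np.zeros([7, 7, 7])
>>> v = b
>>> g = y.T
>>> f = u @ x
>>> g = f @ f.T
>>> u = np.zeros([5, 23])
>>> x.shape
(5, 29)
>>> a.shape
(5, 5)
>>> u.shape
(5, 23)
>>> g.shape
(5, 5)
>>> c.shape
(29, 5, 19)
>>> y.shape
(19, 7, 5)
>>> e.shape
(29, 5, 5)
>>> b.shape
(29, 5, 29)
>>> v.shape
(29, 5, 29)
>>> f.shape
(5, 29)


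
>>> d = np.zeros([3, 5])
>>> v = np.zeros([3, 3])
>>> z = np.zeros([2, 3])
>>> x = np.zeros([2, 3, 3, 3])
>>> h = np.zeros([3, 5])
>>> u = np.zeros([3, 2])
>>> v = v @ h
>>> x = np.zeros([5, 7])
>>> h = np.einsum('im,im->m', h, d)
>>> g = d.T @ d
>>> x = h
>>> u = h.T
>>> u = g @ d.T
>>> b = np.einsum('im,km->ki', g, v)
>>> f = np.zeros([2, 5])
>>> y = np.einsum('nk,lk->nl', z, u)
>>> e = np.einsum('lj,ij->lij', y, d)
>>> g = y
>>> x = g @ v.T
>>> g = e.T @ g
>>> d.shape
(3, 5)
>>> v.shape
(3, 5)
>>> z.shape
(2, 3)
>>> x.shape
(2, 3)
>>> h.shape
(5,)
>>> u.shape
(5, 3)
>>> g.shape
(5, 3, 5)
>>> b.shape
(3, 5)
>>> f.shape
(2, 5)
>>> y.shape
(2, 5)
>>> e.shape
(2, 3, 5)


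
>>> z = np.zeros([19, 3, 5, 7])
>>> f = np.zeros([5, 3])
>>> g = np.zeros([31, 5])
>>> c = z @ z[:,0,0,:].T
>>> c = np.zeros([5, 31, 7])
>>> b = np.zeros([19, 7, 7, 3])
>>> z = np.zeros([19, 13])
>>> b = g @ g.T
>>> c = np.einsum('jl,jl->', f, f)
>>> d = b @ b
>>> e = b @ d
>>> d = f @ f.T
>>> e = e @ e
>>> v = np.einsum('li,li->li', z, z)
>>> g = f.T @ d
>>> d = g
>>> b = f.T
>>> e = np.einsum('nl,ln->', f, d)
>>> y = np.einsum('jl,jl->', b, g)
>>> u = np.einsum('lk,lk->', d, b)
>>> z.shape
(19, 13)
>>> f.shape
(5, 3)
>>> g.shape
(3, 5)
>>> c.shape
()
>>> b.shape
(3, 5)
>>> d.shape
(3, 5)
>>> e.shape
()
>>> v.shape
(19, 13)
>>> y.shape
()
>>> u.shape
()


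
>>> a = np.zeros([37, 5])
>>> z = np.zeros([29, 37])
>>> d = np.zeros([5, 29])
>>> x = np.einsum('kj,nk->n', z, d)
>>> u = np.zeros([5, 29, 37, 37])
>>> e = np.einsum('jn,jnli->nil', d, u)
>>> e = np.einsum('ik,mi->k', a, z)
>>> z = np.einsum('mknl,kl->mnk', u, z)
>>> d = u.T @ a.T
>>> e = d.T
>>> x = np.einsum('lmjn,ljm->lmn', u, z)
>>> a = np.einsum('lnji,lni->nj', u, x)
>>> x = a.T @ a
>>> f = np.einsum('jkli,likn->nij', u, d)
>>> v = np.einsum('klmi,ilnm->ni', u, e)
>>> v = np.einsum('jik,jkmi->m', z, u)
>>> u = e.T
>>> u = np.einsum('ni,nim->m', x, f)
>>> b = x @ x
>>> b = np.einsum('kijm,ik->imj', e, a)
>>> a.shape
(29, 37)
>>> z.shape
(5, 37, 29)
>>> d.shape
(37, 37, 29, 37)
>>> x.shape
(37, 37)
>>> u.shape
(5,)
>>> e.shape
(37, 29, 37, 37)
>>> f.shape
(37, 37, 5)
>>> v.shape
(37,)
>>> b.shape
(29, 37, 37)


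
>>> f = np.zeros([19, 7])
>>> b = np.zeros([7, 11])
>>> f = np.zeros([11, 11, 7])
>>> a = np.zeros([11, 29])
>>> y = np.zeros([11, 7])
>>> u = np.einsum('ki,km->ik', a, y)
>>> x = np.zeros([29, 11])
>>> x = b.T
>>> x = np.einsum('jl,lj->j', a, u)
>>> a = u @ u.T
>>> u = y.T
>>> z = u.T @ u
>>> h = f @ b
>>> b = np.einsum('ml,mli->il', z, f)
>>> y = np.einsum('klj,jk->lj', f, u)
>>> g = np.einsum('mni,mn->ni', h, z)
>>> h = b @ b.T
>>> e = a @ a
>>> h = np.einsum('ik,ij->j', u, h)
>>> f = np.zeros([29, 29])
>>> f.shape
(29, 29)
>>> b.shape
(7, 11)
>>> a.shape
(29, 29)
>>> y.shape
(11, 7)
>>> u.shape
(7, 11)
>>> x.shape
(11,)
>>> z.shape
(11, 11)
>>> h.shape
(7,)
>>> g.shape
(11, 11)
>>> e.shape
(29, 29)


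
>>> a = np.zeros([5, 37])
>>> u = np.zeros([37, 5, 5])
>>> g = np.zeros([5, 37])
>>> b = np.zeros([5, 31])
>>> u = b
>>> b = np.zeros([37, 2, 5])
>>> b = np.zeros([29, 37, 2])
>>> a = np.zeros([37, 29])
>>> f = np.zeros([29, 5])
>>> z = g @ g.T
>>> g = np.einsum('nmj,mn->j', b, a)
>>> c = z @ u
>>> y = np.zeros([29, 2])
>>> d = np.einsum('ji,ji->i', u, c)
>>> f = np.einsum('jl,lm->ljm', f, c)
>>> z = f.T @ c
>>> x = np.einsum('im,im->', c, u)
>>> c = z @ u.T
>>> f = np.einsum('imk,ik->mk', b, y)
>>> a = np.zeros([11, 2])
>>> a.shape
(11, 2)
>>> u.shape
(5, 31)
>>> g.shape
(2,)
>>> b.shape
(29, 37, 2)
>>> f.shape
(37, 2)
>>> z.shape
(31, 29, 31)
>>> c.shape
(31, 29, 5)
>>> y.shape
(29, 2)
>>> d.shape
(31,)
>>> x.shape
()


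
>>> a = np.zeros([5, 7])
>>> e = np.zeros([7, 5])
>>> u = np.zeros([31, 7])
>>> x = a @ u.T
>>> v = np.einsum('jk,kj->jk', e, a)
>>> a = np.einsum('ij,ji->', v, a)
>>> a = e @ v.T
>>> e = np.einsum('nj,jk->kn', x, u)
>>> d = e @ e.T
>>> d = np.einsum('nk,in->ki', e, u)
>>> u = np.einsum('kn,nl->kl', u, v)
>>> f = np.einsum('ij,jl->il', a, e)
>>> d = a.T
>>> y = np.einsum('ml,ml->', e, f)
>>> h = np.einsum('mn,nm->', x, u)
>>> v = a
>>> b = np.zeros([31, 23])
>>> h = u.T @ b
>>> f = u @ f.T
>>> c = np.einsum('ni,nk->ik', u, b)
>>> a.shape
(7, 7)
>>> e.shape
(7, 5)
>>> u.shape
(31, 5)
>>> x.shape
(5, 31)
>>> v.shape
(7, 7)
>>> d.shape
(7, 7)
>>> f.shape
(31, 7)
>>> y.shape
()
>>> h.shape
(5, 23)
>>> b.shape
(31, 23)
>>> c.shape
(5, 23)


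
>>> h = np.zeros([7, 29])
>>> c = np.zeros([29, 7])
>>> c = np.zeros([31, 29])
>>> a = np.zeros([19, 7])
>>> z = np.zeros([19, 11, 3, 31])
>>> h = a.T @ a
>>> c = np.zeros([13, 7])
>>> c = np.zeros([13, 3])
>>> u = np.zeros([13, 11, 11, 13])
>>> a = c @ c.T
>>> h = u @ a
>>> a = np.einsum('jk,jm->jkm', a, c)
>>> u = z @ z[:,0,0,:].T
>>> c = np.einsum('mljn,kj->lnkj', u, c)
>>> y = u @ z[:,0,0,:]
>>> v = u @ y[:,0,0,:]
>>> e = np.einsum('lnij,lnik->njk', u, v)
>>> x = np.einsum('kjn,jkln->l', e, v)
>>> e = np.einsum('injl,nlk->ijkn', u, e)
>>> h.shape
(13, 11, 11, 13)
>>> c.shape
(11, 19, 13, 3)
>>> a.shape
(13, 13, 3)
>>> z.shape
(19, 11, 3, 31)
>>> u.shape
(19, 11, 3, 19)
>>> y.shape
(19, 11, 3, 31)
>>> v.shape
(19, 11, 3, 31)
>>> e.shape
(19, 3, 31, 11)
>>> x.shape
(3,)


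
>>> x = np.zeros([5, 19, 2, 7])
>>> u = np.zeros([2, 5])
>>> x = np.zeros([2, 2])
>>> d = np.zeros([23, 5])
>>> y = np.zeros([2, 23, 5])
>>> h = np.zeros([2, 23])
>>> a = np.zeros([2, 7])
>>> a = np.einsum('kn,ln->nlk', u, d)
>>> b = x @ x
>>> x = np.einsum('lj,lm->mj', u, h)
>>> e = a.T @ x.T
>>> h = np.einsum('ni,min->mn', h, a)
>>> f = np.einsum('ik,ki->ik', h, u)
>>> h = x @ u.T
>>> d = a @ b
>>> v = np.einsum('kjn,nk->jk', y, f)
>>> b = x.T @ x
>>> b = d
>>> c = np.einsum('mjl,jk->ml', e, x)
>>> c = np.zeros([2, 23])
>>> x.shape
(23, 5)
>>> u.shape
(2, 5)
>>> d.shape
(5, 23, 2)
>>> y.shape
(2, 23, 5)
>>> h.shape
(23, 2)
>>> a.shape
(5, 23, 2)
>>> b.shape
(5, 23, 2)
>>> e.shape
(2, 23, 23)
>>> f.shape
(5, 2)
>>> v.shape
(23, 2)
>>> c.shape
(2, 23)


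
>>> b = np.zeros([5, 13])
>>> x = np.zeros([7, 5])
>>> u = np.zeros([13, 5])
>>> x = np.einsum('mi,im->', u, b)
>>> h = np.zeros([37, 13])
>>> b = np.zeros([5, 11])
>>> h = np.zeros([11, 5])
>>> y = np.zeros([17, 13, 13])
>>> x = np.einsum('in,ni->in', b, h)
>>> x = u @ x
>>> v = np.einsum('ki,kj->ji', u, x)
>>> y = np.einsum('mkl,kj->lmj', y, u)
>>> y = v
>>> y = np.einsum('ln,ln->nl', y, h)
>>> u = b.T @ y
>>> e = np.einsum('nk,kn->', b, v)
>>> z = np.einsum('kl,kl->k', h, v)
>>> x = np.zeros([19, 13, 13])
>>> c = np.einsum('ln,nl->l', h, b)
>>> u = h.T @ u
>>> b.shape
(5, 11)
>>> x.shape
(19, 13, 13)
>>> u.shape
(5, 11)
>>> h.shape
(11, 5)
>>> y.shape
(5, 11)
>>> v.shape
(11, 5)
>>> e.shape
()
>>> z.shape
(11,)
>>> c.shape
(11,)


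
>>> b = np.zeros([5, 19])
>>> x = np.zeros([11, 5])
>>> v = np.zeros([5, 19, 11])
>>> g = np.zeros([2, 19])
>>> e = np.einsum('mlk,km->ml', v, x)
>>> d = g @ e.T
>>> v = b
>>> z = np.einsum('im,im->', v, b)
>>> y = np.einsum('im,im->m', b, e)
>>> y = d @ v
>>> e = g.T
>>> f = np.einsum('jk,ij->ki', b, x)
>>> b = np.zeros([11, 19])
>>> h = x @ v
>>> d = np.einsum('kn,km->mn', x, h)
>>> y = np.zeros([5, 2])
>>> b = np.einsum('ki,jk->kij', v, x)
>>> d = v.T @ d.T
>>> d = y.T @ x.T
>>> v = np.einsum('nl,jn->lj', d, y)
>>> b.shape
(5, 19, 11)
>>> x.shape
(11, 5)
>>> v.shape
(11, 5)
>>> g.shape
(2, 19)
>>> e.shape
(19, 2)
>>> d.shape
(2, 11)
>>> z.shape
()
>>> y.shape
(5, 2)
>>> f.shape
(19, 11)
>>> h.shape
(11, 19)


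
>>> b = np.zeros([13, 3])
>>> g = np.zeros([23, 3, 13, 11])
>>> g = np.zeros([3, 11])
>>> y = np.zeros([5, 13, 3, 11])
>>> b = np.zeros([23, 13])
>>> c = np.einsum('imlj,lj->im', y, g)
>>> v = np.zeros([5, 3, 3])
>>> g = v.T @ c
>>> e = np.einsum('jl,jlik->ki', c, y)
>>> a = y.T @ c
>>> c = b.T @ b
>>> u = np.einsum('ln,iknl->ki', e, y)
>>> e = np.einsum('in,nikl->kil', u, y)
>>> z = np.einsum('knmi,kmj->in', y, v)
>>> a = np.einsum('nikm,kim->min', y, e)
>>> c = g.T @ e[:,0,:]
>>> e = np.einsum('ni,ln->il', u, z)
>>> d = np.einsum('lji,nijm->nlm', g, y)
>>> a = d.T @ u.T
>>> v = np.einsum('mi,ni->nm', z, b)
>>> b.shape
(23, 13)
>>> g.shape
(3, 3, 13)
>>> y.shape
(5, 13, 3, 11)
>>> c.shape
(13, 3, 11)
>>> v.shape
(23, 11)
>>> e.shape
(5, 11)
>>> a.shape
(11, 3, 13)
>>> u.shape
(13, 5)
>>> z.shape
(11, 13)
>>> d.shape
(5, 3, 11)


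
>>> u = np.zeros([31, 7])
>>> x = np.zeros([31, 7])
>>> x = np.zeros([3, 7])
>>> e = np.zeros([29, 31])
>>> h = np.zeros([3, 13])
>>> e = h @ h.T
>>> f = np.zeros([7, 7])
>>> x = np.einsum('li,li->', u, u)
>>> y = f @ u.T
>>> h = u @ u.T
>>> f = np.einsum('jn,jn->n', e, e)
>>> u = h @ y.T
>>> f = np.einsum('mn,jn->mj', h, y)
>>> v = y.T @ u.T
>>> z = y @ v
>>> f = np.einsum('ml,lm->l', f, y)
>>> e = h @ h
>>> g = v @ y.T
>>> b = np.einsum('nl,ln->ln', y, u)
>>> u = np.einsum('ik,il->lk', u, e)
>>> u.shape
(31, 7)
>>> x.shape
()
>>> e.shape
(31, 31)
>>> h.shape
(31, 31)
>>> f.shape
(7,)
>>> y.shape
(7, 31)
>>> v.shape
(31, 31)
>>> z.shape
(7, 31)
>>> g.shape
(31, 7)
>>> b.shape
(31, 7)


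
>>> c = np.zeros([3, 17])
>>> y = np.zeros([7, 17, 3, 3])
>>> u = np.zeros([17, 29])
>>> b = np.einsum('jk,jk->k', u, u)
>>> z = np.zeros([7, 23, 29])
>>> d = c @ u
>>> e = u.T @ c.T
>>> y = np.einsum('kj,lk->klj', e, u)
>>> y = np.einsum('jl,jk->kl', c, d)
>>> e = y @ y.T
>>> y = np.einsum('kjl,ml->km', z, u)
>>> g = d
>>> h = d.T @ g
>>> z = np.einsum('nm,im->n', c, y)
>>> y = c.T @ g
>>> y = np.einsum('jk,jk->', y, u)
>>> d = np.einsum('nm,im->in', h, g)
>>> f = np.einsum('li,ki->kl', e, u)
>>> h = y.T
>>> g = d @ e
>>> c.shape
(3, 17)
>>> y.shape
()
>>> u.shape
(17, 29)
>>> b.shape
(29,)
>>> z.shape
(3,)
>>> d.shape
(3, 29)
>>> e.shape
(29, 29)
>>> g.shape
(3, 29)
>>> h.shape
()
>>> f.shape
(17, 29)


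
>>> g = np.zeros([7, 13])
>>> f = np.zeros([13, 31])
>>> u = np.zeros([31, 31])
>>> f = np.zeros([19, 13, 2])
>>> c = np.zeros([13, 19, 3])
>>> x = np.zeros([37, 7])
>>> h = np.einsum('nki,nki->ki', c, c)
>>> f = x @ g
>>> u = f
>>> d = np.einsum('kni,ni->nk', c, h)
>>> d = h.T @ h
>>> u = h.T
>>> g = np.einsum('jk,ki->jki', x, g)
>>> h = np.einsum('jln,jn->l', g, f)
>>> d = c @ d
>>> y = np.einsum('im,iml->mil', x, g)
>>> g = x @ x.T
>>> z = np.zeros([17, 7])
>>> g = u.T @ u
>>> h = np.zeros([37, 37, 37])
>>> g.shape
(19, 19)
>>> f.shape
(37, 13)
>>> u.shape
(3, 19)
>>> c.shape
(13, 19, 3)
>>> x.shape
(37, 7)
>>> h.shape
(37, 37, 37)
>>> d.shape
(13, 19, 3)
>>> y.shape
(7, 37, 13)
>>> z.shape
(17, 7)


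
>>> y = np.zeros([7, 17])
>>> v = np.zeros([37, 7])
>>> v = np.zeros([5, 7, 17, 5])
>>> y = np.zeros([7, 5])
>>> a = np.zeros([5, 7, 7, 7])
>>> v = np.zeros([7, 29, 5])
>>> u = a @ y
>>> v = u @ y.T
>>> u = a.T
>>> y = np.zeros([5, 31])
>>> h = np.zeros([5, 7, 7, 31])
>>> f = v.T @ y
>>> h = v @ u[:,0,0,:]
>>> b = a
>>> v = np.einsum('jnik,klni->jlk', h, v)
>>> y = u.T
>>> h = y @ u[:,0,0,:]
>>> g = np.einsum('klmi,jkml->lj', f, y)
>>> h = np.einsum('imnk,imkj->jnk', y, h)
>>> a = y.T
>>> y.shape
(5, 7, 7, 7)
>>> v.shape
(5, 7, 5)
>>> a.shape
(7, 7, 7, 5)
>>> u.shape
(7, 7, 7, 5)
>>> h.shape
(5, 7, 7)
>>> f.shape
(7, 7, 7, 31)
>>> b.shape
(5, 7, 7, 7)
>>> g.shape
(7, 5)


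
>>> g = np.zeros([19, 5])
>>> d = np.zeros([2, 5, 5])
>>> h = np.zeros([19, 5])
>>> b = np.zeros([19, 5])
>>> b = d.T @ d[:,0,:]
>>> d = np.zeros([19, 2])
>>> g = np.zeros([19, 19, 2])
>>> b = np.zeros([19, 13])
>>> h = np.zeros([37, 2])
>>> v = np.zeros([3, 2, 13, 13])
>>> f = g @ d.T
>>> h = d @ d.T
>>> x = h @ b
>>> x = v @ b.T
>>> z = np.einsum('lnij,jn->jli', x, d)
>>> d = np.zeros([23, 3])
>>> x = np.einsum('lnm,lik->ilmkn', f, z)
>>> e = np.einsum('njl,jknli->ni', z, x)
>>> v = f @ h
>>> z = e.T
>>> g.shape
(19, 19, 2)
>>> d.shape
(23, 3)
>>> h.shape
(19, 19)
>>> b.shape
(19, 13)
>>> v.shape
(19, 19, 19)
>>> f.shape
(19, 19, 19)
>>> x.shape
(3, 19, 19, 13, 19)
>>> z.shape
(19, 19)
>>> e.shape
(19, 19)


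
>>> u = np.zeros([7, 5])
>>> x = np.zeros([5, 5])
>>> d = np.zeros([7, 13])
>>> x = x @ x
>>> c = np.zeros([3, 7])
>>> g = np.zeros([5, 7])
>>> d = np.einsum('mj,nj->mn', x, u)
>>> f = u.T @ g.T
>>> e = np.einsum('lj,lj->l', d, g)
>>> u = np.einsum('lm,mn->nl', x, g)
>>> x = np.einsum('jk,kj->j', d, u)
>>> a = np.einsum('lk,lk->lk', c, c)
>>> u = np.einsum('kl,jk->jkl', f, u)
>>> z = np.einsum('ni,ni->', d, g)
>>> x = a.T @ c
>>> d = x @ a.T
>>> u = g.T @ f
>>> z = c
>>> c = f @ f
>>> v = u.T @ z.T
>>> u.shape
(7, 5)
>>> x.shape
(7, 7)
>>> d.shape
(7, 3)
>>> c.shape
(5, 5)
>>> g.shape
(5, 7)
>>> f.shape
(5, 5)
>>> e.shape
(5,)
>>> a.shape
(3, 7)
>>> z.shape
(3, 7)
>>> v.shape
(5, 3)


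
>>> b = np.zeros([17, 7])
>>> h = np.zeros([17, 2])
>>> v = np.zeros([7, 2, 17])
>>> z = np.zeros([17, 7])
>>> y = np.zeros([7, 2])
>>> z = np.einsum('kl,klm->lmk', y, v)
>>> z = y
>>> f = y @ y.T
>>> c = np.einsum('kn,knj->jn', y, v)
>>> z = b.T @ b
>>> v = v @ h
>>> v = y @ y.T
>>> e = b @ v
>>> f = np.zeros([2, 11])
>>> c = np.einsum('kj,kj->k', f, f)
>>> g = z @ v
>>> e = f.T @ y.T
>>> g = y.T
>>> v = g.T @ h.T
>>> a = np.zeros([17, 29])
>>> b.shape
(17, 7)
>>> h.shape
(17, 2)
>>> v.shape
(7, 17)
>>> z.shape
(7, 7)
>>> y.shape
(7, 2)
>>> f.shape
(2, 11)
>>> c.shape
(2,)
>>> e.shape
(11, 7)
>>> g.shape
(2, 7)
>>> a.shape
(17, 29)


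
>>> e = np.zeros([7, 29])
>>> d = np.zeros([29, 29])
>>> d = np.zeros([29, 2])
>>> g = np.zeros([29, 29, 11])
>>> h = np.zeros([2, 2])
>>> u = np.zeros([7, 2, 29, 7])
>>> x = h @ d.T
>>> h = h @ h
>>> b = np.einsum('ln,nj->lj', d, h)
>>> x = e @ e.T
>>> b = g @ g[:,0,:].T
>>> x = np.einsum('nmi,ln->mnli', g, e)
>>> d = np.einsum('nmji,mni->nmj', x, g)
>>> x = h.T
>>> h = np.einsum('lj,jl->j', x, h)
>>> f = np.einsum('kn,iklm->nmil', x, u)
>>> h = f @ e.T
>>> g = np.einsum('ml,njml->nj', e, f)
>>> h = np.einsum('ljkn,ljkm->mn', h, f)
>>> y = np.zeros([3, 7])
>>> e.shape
(7, 29)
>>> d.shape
(29, 29, 7)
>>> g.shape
(2, 7)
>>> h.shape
(29, 7)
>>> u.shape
(7, 2, 29, 7)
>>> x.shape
(2, 2)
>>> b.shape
(29, 29, 29)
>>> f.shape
(2, 7, 7, 29)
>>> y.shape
(3, 7)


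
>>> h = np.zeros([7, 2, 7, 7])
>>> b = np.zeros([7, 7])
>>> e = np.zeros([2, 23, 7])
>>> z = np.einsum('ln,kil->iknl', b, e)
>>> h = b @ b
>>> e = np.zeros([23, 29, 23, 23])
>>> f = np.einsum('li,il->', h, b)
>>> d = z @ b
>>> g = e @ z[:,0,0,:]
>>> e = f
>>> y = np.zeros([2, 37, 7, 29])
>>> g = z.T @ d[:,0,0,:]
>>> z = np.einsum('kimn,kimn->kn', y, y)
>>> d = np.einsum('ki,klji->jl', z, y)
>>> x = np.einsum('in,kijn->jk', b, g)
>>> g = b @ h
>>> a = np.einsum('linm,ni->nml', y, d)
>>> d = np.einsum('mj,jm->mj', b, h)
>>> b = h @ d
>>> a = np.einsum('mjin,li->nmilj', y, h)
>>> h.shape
(7, 7)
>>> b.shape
(7, 7)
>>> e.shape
()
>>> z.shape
(2, 29)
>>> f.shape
()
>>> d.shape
(7, 7)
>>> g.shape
(7, 7)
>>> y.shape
(2, 37, 7, 29)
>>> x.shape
(2, 7)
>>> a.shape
(29, 2, 7, 7, 37)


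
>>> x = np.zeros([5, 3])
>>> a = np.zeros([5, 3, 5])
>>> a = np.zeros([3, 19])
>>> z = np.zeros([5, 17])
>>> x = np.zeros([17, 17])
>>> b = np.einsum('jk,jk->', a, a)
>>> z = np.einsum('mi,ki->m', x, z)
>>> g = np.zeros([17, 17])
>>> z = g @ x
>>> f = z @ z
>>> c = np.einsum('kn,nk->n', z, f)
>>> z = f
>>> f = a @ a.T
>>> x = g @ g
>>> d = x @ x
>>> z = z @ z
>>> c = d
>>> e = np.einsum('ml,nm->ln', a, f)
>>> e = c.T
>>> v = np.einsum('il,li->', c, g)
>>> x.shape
(17, 17)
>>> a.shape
(3, 19)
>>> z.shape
(17, 17)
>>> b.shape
()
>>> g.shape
(17, 17)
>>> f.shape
(3, 3)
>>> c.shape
(17, 17)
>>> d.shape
(17, 17)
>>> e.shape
(17, 17)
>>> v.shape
()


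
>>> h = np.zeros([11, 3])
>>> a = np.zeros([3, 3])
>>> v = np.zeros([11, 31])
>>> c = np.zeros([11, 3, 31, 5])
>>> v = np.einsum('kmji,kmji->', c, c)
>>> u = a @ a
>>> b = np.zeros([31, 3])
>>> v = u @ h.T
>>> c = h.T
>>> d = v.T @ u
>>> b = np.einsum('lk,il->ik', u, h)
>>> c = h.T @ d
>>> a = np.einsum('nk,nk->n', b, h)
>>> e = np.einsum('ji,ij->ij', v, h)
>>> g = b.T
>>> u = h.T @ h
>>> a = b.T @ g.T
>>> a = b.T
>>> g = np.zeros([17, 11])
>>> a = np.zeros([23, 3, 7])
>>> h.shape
(11, 3)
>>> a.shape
(23, 3, 7)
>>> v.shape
(3, 11)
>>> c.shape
(3, 3)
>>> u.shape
(3, 3)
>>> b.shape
(11, 3)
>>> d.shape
(11, 3)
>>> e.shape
(11, 3)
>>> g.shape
(17, 11)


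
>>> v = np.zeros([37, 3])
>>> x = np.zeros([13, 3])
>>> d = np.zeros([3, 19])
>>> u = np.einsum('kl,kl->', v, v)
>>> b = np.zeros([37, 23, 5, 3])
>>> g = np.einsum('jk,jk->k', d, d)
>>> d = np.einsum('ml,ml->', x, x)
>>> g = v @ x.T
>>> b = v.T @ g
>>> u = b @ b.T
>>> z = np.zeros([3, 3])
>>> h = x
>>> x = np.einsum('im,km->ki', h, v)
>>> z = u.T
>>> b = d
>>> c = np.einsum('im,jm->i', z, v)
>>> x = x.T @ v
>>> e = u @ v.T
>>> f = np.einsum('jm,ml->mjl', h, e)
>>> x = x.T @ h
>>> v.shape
(37, 3)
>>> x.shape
(3, 3)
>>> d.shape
()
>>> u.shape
(3, 3)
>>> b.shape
()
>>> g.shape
(37, 13)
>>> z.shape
(3, 3)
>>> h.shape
(13, 3)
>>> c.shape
(3,)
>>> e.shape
(3, 37)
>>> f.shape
(3, 13, 37)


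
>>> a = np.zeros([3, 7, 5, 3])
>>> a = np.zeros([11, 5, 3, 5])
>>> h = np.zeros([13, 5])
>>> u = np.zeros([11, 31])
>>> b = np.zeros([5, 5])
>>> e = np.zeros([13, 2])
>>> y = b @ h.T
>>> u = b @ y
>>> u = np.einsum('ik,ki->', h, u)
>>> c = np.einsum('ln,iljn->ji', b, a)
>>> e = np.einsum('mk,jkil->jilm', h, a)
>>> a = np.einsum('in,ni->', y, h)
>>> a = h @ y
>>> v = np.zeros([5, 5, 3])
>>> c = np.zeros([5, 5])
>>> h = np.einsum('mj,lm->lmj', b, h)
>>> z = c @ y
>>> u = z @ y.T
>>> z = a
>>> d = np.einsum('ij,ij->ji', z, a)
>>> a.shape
(13, 13)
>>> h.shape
(13, 5, 5)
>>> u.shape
(5, 5)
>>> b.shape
(5, 5)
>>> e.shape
(11, 3, 5, 13)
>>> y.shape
(5, 13)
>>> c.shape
(5, 5)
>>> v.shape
(5, 5, 3)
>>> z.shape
(13, 13)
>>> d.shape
(13, 13)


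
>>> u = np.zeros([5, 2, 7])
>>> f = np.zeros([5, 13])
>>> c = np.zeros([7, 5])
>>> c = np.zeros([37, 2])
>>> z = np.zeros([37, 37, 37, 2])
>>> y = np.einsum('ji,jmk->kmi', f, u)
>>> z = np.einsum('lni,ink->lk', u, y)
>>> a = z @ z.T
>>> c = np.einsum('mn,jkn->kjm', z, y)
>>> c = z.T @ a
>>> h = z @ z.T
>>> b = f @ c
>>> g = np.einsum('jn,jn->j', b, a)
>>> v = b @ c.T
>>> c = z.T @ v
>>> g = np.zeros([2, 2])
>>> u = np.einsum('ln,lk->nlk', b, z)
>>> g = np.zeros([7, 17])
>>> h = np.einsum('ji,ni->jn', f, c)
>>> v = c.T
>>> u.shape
(5, 5, 13)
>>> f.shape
(5, 13)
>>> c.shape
(13, 13)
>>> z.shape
(5, 13)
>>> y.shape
(7, 2, 13)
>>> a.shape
(5, 5)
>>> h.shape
(5, 13)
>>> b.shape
(5, 5)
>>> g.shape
(7, 17)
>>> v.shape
(13, 13)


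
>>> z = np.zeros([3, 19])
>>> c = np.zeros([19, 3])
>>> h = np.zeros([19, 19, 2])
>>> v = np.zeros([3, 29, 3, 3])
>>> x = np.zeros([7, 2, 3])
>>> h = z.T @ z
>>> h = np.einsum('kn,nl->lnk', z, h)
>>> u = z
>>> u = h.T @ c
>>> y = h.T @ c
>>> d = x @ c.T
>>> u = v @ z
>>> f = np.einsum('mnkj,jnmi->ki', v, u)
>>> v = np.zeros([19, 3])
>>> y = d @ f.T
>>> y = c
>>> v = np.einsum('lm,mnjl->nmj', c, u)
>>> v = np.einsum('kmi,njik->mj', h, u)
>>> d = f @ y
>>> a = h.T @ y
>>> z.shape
(3, 19)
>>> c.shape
(19, 3)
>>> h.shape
(19, 19, 3)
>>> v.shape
(19, 29)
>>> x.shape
(7, 2, 3)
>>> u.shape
(3, 29, 3, 19)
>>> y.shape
(19, 3)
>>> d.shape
(3, 3)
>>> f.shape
(3, 19)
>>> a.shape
(3, 19, 3)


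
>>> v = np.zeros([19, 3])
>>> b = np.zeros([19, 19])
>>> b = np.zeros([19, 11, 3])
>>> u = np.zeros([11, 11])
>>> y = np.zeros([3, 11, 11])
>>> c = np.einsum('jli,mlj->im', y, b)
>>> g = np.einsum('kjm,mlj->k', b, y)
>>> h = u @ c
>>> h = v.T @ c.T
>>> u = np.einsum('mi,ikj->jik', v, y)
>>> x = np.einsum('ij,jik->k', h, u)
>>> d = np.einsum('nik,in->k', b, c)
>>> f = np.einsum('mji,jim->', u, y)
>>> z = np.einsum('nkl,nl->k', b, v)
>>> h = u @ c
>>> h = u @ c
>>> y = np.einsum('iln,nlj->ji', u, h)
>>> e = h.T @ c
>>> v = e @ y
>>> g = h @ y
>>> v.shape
(19, 3, 11)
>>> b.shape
(19, 11, 3)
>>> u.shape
(11, 3, 11)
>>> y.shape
(19, 11)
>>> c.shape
(11, 19)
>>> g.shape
(11, 3, 11)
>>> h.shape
(11, 3, 19)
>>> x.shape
(11,)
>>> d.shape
(3,)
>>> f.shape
()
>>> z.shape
(11,)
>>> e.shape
(19, 3, 19)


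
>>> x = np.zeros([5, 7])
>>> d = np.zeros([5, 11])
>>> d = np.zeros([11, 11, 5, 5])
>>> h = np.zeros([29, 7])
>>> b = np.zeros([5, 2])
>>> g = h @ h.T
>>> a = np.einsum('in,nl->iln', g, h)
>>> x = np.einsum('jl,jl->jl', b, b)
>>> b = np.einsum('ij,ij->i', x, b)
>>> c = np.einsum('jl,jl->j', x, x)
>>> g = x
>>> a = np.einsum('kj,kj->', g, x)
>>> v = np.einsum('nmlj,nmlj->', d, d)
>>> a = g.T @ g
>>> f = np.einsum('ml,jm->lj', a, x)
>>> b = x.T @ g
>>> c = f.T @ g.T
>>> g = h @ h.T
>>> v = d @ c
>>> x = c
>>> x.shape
(5, 5)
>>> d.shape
(11, 11, 5, 5)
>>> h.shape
(29, 7)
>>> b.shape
(2, 2)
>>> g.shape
(29, 29)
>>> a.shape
(2, 2)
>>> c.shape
(5, 5)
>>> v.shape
(11, 11, 5, 5)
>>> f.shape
(2, 5)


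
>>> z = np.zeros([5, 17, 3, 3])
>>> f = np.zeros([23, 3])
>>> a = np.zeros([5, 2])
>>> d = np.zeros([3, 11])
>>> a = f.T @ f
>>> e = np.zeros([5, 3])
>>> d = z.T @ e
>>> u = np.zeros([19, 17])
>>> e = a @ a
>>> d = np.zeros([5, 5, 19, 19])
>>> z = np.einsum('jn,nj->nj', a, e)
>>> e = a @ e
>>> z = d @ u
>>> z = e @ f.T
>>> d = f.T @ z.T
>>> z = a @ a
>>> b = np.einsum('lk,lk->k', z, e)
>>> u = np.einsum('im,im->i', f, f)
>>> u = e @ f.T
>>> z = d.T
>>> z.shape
(3, 3)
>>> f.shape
(23, 3)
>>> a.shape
(3, 3)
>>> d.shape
(3, 3)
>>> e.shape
(3, 3)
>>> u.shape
(3, 23)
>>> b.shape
(3,)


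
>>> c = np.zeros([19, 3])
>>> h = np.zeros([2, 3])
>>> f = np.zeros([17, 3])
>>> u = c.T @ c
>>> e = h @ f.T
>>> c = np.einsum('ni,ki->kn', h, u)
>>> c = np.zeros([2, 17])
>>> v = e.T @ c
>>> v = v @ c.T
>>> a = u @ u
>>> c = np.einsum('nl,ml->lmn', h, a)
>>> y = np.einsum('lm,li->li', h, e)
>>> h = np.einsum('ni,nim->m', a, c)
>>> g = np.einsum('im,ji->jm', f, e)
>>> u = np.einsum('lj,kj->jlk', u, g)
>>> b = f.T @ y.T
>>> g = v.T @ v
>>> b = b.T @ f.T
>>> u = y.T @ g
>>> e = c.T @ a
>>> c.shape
(3, 3, 2)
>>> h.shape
(2,)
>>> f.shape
(17, 3)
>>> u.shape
(17, 2)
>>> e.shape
(2, 3, 3)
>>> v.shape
(17, 2)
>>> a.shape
(3, 3)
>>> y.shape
(2, 17)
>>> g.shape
(2, 2)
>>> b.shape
(2, 17)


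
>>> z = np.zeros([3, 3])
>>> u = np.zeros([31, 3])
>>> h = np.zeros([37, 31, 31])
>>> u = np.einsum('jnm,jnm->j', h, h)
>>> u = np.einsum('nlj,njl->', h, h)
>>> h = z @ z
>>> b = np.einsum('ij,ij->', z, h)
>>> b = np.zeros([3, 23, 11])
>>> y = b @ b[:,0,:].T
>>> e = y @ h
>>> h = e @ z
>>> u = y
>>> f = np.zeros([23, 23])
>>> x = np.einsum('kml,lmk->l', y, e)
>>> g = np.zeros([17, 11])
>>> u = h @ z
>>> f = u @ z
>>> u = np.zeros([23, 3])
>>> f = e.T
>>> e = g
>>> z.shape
(3, 3)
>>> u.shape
(23, 3)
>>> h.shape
(3, 23, 3)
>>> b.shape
(3, 23, 11)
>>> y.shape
(3, 23, 3)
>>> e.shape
(17, 11)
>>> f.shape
(3, 23, 3)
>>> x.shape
(3,)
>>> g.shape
(17, 11)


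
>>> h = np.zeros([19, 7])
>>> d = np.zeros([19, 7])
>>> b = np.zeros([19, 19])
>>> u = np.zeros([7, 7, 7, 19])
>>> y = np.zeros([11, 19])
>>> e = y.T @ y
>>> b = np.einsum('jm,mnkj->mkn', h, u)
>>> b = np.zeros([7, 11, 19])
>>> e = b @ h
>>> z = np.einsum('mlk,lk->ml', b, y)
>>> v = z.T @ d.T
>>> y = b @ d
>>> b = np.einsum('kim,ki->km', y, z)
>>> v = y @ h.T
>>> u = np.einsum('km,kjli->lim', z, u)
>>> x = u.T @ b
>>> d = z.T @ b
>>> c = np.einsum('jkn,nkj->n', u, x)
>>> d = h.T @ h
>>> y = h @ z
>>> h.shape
(19, 7)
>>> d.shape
(7, 7)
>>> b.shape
(7, 7)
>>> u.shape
(7, 19, 11)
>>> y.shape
(19, 11)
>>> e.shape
(7, 11, 7)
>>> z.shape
(7, 11)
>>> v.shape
(7, 11, 19)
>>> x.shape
(11, 19, 7)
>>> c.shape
(11,)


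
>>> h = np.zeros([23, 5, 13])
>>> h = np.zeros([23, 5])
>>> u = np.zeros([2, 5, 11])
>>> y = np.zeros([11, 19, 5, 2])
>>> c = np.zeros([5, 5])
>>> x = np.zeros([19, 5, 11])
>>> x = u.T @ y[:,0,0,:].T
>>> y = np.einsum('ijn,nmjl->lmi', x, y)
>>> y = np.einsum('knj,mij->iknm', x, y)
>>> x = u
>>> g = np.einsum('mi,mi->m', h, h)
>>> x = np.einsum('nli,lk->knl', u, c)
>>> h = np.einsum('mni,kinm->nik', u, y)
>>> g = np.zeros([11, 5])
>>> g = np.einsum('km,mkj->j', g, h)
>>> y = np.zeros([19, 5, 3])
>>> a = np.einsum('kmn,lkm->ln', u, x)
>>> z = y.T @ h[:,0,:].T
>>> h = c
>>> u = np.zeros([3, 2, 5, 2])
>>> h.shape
(5, 5)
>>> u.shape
(3, 2, 5, 2)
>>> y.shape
(19, 5, 3)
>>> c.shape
(5, 5)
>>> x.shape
(5, 2, 5)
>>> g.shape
(19,)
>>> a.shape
(5, 11)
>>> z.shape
(3, 5, 5)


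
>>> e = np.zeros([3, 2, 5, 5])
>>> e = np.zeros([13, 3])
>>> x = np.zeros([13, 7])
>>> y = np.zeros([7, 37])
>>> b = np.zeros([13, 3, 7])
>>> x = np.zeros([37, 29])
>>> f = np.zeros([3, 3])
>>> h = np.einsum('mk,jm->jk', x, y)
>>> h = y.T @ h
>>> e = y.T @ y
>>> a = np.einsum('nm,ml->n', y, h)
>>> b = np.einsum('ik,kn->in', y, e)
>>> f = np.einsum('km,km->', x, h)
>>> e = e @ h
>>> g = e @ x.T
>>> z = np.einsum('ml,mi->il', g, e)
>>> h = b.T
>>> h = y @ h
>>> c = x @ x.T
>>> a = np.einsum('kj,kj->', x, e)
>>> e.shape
(37, 29)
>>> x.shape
(37, 29)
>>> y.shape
(7, 37)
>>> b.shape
(7, 37)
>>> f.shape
()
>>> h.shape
(7, 7)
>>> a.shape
()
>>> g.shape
(37, 37)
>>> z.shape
(29, 37)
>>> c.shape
(37, 37)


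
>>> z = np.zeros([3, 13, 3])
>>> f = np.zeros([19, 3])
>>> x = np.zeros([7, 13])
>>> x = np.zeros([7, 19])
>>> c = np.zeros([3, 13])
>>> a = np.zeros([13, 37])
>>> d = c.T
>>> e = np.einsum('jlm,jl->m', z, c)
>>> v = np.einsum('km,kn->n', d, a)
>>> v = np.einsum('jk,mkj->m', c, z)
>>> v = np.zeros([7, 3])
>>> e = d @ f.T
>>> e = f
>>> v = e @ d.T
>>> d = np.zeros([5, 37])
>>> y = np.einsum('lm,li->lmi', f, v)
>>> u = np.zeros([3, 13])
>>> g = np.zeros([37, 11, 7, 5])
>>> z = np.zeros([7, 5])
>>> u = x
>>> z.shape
(7, 5)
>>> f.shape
(19, 3)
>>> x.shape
(7, 19)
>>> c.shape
(3, 13)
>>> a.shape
(13, 37)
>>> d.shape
(5, 37)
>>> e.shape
(19, 3)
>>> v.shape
(19, 13)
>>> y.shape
(19, 3, 13)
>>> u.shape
(7, 19)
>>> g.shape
(37, 11, 7, 5)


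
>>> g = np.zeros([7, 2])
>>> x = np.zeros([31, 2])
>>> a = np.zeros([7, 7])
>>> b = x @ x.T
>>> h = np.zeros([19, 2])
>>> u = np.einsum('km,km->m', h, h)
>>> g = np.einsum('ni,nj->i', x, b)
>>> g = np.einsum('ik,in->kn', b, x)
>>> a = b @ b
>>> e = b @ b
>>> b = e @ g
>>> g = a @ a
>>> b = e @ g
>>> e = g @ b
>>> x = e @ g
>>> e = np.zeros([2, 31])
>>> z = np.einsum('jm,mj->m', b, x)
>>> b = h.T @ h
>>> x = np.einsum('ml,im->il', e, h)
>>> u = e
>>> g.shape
(31, 31)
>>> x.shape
(19, 31)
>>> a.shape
(31, 31)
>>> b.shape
(2, 2)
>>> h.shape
(19, 2)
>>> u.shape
(2, 31)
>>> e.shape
(2, 31)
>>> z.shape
(31,)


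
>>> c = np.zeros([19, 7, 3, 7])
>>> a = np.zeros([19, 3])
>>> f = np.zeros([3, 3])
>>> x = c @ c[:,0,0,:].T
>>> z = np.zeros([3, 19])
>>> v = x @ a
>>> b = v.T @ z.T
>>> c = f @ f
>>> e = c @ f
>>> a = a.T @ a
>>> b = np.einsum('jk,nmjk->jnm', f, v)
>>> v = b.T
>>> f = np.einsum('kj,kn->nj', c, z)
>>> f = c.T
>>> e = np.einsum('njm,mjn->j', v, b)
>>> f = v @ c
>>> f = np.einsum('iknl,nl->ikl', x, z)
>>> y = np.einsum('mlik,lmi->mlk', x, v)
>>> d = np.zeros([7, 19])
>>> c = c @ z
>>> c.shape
(3, 19)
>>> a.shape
(3, 3)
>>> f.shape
(19, 7, 19)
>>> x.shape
(19, 7, 3, 19)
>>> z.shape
(3, 19)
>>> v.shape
(7, 19, 3)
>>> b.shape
(3, 19, 7)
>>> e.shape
(19,)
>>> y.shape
(19, 7, 19)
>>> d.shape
(7, 19)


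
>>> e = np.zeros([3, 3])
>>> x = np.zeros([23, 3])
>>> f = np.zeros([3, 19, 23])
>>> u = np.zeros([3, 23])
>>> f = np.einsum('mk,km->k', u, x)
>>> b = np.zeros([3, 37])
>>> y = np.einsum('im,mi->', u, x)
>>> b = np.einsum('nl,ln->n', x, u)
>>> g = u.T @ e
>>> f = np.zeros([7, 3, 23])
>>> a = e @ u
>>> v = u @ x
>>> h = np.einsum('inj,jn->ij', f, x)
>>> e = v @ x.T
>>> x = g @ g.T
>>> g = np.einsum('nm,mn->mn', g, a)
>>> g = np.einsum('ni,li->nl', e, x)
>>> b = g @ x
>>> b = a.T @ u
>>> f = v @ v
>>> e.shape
(3, 23)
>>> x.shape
(23, 23)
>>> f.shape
(3, 3)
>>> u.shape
(3, 23)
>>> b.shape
(23, 23)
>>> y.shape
()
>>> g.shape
(3, 23)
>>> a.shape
(3, 23)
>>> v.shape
(3, 3)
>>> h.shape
(7, 23)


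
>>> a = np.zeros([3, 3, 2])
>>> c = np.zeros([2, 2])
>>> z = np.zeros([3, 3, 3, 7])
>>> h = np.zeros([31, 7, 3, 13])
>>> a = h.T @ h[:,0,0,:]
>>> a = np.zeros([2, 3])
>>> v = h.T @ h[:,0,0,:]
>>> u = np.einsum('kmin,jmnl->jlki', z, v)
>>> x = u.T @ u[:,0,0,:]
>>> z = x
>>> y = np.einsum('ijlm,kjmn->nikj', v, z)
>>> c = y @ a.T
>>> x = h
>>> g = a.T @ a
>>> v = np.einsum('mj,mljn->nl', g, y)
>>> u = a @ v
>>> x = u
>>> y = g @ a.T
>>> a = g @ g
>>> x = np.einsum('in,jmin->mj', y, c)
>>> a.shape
(3, 3)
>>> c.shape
(3, 13, 3, 2)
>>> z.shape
(3, 3, 13, 3)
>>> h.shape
(31, 7, 3, 13)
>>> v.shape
(3, 13)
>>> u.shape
(2, 13)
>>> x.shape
(13, 3)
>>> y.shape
(3, 2)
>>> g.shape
(3, 3)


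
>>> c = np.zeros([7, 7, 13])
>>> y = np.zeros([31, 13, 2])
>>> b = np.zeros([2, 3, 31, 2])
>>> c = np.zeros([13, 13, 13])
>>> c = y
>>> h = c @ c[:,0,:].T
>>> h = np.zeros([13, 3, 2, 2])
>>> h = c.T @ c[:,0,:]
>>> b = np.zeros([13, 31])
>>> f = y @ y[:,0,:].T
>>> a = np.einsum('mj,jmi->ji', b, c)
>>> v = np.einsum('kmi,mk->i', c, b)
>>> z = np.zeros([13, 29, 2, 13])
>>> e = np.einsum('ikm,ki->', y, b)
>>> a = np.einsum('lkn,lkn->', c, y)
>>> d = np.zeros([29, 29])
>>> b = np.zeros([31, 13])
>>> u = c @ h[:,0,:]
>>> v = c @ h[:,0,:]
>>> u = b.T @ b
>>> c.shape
(31, 13, 2)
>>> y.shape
(31, 13, 2)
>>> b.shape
(31, 13)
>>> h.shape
(2, 13, 2)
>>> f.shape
(31, 13, 31)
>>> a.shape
()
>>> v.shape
(31, 13, 2)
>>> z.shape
(13, 29, 2, 13)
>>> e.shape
()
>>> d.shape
(29, 29)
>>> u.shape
(13, 13)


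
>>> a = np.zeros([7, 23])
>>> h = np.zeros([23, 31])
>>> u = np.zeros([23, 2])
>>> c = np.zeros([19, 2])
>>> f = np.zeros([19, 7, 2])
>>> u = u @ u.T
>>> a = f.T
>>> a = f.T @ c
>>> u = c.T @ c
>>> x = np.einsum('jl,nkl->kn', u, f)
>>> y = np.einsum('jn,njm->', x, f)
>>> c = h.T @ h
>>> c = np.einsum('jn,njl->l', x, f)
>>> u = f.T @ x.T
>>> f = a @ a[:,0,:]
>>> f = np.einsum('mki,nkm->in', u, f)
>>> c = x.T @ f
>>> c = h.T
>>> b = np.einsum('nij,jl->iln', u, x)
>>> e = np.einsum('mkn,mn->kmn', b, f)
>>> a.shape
(2, 7, 2)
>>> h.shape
(23, 31)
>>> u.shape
(2, 7, 7)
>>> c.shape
(31, 23)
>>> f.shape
(7, 2)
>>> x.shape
(7, 19)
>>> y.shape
()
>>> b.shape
(7, 19, 2)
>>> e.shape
(19, 7, 2)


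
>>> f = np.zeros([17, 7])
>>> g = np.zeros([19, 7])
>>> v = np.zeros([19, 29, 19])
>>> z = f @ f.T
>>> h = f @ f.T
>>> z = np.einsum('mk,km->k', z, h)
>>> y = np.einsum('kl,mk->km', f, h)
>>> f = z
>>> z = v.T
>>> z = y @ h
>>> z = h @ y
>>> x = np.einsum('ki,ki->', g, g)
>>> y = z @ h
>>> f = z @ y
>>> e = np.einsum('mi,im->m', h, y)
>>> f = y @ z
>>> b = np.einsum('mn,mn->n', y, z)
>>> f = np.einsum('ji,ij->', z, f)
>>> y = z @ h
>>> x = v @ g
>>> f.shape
()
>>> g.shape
(19, 7)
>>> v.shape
(19, 29, 19)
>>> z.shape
(17, 17)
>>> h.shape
(17, 17)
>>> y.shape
(17, 17)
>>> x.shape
(19, 29, 7)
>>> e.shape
(17,)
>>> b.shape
(17,)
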